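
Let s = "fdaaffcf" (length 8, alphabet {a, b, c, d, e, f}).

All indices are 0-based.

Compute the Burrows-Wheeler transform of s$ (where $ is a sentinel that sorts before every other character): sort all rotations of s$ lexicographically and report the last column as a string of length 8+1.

fdaffcf$a

rank  rotation   last
    0  $fdaaffcf  f
    1  aaffcf$fd  d
    2  affcf$fda  a
    3  cf$fdaaff  f
    4  daaffcf$f  f
    5  f$fdaaffc  c
    6  fcf$fdaaf  f
    7  fdaaffcf$  $
    8  ffcf$fdaa  a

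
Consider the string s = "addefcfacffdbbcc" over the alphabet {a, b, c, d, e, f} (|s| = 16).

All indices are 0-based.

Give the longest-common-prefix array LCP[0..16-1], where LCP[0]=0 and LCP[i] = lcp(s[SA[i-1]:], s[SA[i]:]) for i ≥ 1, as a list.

rank→(start, suffix):
  0 → (7, 'acffdbbcc')
  1 → (0, 'addefcfacffdbbcc')
  2 → (12, 'bbcc')
  3 → (13, 'bcc')
  4 → (15, 'c')
  5 → (14, 'cc')
  6 → (5, 'cfacffdbbcc')
  7 → (8, 'cffdbbcc')
  8 → (11, 'dbbcc')
  9 → (1, 'ddefcfacffdbbcc')
  10 → (2, 'defcfacffdbbcc')
  11 → (3, 'efcfacffdbbcc')
  12 → (6, 'facffdbbcc')
  13 → (4, 'fcfacffdbbcc')
  14 → (10, 'fdbbcc')
  15 → (9, 'ffdbbcc')

SA = [7, 0, 12, 13, 15, 14, 5, 8, 11, 1, 2, 3, 6, 4, 10, 9]
rank  pair      lcp
   1  s[7:],s[0:]  1  'a'
   2  s[0:],s[12:]  0  ''
   3  s[12:],s[13:]  1  'b'
   4  s[13:],s[15:]  0  ''
   5  s[15:],s[14:]  1  'c'
   6  s[14:],s[5:]  1  'c'
   7  s[5:],s[8:]  2  'cf'
   8  s[8:],s[11:]  0  ''
   9  s[11:],s[1:]  1  'd'
  10  s[1:],s[2:]  1  'd'
  11  s[2:],s[3:]  0  ''
  12  s[3:],s[6:]  0  ''
  13  s[6:],s[4:]  1  'f'
  14  s[4:],s[10:]  1  'f'
  15  s[10:],s[9:]  1  'f'

[0, 1, 0, 1, 0, 1, 1, 2, 0, 1, 1, 0, 0, 1, 1, 1]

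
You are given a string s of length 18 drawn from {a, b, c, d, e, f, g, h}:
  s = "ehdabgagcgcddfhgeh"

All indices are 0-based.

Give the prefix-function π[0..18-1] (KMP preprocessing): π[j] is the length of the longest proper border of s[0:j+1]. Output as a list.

[0, 0, 0, 0, 0, 0, 0, 0, 0, 0, 0, 0, 0, 0, 0, 0, 1, 2]

π[0] = 0
j=1 s[j]='h': π[1]=0 (border '')
j=2 s[j]='d': π[2]=0 (border '')
j=3 s[j]='a': π[3]=0 (border '')
j=4 s[j]='b': π[4]=0 (border '')
j=5 s[j]='g': π[5]=0 (border '')
j=6 s[j]='a': π[6]=0 (border '')
j=7 s[j]='g': π[7]=0 (border '')
j=8 s[j]='c': π[8]=0 (border '')
j=9 s[j]='g': π[9]=0 (border '')
j=10 s[j]='c': π[10]=0 (border '')
j=11 s[j]='d': π[11]=0 (border '')
j=12 s[j]='d': π[12]=0 (border '')
j=13 s[j]='f': π[13]=0 (border '')
j=14 s[j]='h': π[14]=0 (border '')
j=15 s[j]='g': π[15]=0 (border '')
j=16 s[j]='e': π[16]=1 (border 'e')
j=17 s[j]='h': π[17]=2 (border 'eh')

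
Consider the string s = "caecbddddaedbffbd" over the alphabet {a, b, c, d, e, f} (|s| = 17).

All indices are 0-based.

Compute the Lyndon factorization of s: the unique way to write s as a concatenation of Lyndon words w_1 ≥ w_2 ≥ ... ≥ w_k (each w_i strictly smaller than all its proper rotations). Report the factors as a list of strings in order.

emit factor 1: 'c' (i=0, period=1)
emit factor 2: 'aecbddddaedbffbd' (i=1, period=16)

["c", "aecbddddaedbffbd"]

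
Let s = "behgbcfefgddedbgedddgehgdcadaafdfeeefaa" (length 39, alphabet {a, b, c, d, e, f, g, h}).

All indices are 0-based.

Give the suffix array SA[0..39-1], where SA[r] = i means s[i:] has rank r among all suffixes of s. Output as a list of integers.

rank→(start, suffix):
  0 → (38, 'a')
  1 → (37, 'aa')
  2 → (28, 'aafdfeeefaa')
  3 → (26, 'adaafdfeeefaa')
  4 → (29, 'afdfeeefaa')
  5 → (4, 'bcfefgddedbgedddgehgdcadaafdfeeefaa')
  6 → (0, 'behgbcfefgddedbgedddgehgdcadaafdfeeefaa')
  7 → (14, 'bgedddgehgdcadaafdfeeefaa')
  8 → (25, 'cadaafdfeeefaa')
  9 → (5, 'cfefgddedbgedddgehgdcadaafdfeeefaa')
  10 → (27, 'daafdfeeefaa')
  11 → (13, 'dbgedddgehgdcadaafdfeeefaa')
  12 → (24, 'dcadaafdfeeefaa')
  13 → (17, 'dddgehgdcadaafdfeeefaa')
  14 → (10, 'ddedbgedddgehgdcadaafdfeeefaa')
  15 → (18, 'ddgehgdcadaafdfeeefaa')
  16 → (11, 'dedbgedddgehgdcadaafdfeeefaa')
  17 → (31, 'dfeeefaa')
  18 → (19, 'dgehgdcadaafdfeeefaa')
  19 → (12, 'edbgedddgehgdcadaafdfeeefaa')
  20 → (16, 'edddgehgdcadaafdfeeefaa')
  21 → (33, 'eeefaa')
  22 → (34, 'eefaa')
  23 → (35, 'efaa')
  24 → (7, 'efgddedbgedddgehgdcadaafdfeeefaa')
  25 → (1, 'ehgbcfefgddedbgedddgehgdcadaafdfeeefaa')
  26 → (21, 'ehgdcadaafdfeeefaa')
  27 → (36, 'faa')
  28 → (30, 'fdfeeefaa')
  29 → (32, 'feeefaa')
  30 → (6, 'fefgddedbgedddgehgdcadaafdfeeefaa')
  31 → (8, 'fgddedbgedddgehgdcadaafdfeeefaa')
  32 → (3, 'gbcfefgddedbgedddgehgdcadaafdfeeefaa')
  33 → (23, 'gdcadaafdfeeefaa')
  34 → (9, 'gddedbgedddgehgdcadaafdfeeefaa')
  35 → (15, 'gedddgehgdcadaafdfeeefaa')
  36 → (20, 'gehgdcadaafdfeeefaa')
  37 → (2, 'hgbcfefgddedbgedddgehgdcadaafdfeeefaa')
  38 → (22, 'hgdcadaafdfeeefaa')

[38, 37, 28, 26, 29, 4, 0, 14, 25, 5, 27, 13, 24, 17, 10, 18, 11, 31, 19, 12, 16, 33, 34, 35, 7, 1, 21, 36, 30, 32, 6, 8, 3, 23, 9, 15, 20, 2, 22]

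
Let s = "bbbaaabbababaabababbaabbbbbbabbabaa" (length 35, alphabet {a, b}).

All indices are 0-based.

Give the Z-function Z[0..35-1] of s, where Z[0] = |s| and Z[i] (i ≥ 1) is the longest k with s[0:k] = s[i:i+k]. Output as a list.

Z[0]=35
i=1: fresh scan; Z[1]=2 grow→box=[1,3)
i=2: min(r-i=1, Z[1]=2)=1; Z[2]=1
i=3: fresh scan; Z[3]=0
i=4: fresh scan; Z[4]=0
i=5: fresh scan; Z[5]=0
i=6: fresh scan; Z[6]=2 grow→box=[6,8)
i=7: min(r-i=1, Z[1]=2)=1; Z[7]=1
i=8: fresh scan; Z[8]=0
i=9: fresh scan; Z[9]=1 grow→box=[9,10)
i=10: fresh scan; Z[10]=0
i=11: fresh scan; Z[11]=1 grow→box=[11,12)
i=12: fresh scan; Z[12]=0
i=13: fresh scan; Z[13]=0
i=14: fresh scan; Z[14]=1 grow→box=[14,15)
i=15: fresh scan; Z[15]=0
i=16: fresh scan; Z[16]=1 grow→box=[16,17)
i=17: fresh scan; Z[17]=0
i=18: fresh scan; Z[18]=2 grow→box=[18,20)
i=19: min(r-i=1, Z[1]=2)=1; Z[19]=1
i=20: fresh scan; Z[20]=0
i=21: fresh scan; Z[21]=0
i=22: fresh scan; Z[22]=3 grow→box=[22,25)
i=23: min(r-i=2, Z[1]=2)=2; Z[23]=3 grow→box=[23,26)
i=24: min(r-i=2, Z[1]=2)=2; Z[24]=3 grow→box=[24,27)
i=25: min(r-i=2, Z[1]=2)=2; Z[25]=4 grow→box=[25,29)
i=26: min(r-i=3, Z[1]=2)=2; Z[26]=2
i=27: min(r-i=2, Z[2]=1)=1; Z[27]=1
i=28: min(r-i=1, Z[3]=0)=0; Z[28]=0
i=29: fresh scan; Z[29]=2 grow→box=[29,31)
i=30: min(r-i=1, Z[1]=2)=1; Z[30]=1
i=31: fresh scan; Z[31]=0
i=32: fresh scan; Z[32]=1 grow→box=[32,33)
i=33: fresh scan; Z[33]=0
i=34: fresh scan; Z[34]=0

[35, 2, 1, 0, 0, 0, 2, 1, 0, 1, 0, 1, 0, 0, 1, 0, 1, 0, 2, 1, 0, 0, 3, 3, 3, 4, 2, 1, 0, 2, 1, 0, 1, 0, 0]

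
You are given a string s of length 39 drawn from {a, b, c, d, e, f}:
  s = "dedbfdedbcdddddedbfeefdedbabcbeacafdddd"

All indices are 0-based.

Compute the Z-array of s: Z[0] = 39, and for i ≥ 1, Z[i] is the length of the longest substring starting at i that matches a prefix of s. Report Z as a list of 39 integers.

[39, 0, 1, 0, 0, 4, 0, 1, 0, 0, 1, 1, 1, 1, 5, 0, 1, 0, 0, 0, 0, 0, 4, 0, 1, 0, 0, 0, 0, 0, 0, 0, 0, 0, 0, 1, 1, 1, 1]

Z[0]=39
i=1: outside box; Z[1]=0
i=2: outside box; Z[2]=1 scan→box=[2,3)
i=3: outside box; Z[3]=0
i=4: outside box; Z[4]=0
i=5: outside box; Z[5]=4 scan→box=[5,9)
i=6: min(r-i=3, Z[1]=0)=0; Z[6]=0
i=7: min(r-i=2, Z[2]=1)=1; Z[7]=1
i=8: min(r-i=1, Z[3]=0)=0; Z[8]=0
i=9: outside box; Z[9]=0
i=10: outside box; Z[10]=1 scan→box=[10,11)
i=11: outside box; Z[11]=1 scan→box=[11,12)
i=12: outside box; Z[12]=1 scan→box=[12,13)
i=13: outside box; Z[13]=1 scan→box=[13,14)
i=14: outside box; Z[14]=5 scan→box=[14,19)
i=15: min(r-i=4, Z[1]=0)=0; Z[15]=0
i=16: min(r-i=3, Z[2]=1)=1; Z[16]=1
i=17: min(r-i=2, Z[3]=0)=0; Z[17]=0
i=18: min(r-i=1, Z[4]=0)=0; Z[18]=0
i=19: outside box; Z[19]=0
i=20: outside box; Z[20]=0
i=21: outside box; Z[21]=0
i=22: outside box; Z[22]=4 scan→box=[22,26)
i=23: min(r-i=3, Z[1]=0)=0; Z[23]=0
i=24: min(r-i=2, Z[2]=1)=1; Z[24]=1
i=25: min(r-i=1, Z[3]=0)=0; Z[25]=0
i=26: outside box; Z[26]=0
i=27: outside box; Z[27]=0
i=28: outside box; Z[28]=0
i=29: outside box; Z[29]=0
i=30: outside box; Z[30]=0
i=31: outside box; Z[31]=0
i=32: outside box; Z[32]=0
i=33: outside box; Z[33]=0
i=34: outside box; Z[34]=0
i=35: outside box; Z[35]=1 scan→box=[35,36)
i=36: outside box; Z[36]=1 scan→box=[36,37)
i=37: outside box; Z[37]=1 scan→box=[37,38)
i=38: outside box; Z[38]=1 scan→box=[38,39)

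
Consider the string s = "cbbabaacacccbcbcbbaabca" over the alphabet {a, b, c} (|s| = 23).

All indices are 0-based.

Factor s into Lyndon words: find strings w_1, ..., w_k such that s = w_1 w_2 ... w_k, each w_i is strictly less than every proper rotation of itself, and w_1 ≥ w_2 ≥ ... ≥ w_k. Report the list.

["c", "b", "b", "ab", "aacacccbcbcbb", "aabc", "a"]

emit factor 1: 'c' (i=0, period=1)
emit factor 2: 'b' (i=1, period=1)
emit factor 3: 'b' (i=2, period=1)
emit factor 4: 'ab' (i=3, period=2)
emit factor 5: 'aacacccbcbcbb' (i=5, period=13)
emit factor 6: 'aabc' (i=18, period=4)
emit factor 7: 'a' (i=22, period=1)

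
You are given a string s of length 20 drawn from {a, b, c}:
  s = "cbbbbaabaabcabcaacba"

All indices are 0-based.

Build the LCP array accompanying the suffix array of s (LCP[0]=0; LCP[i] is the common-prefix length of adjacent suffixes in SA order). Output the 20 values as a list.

rank→(start, suffix):
  0 → (19, 'a')
  1 → (5, 'aabaabcabcaacba')
  2 → (8, 'aabcabcaacba')
  3 → (15, 'aacba')
  4 → (6, 'abaabcabcaacba')
  5 → (12, 'abcaacba')
  6 → (9, 'abcabcaacba')
  7 → (16, 'acba')
  8 → (18, 'ba')
  9 → (4, 'baabaabcabcaacba')
  10 → (7, 'baabcabcaacba')
  11 → (3, 'bbaabaabcabcaacba')
  12 → (2, 'bbbaabaabcabcaacba')
  13 → (1, 'bbbbaabaabcabcaacba')
  14 → (13, 'bcaacba')
  15 → (10, 'bcabcaacba')
  16 → (14, 'caacba')
  17 → (11, 'cabcaacba')
  18 → (17, 'cba')
  19 → (0, 'cbbbbaabaabcabcaacba')

SA = [19, 5, 8, 15, 6, 12, 9, 16, 18, 4, 7, 3, 2, 1, 13, 10, 14, 11, 17, 0]
i: (SA[i-1],SA[i]) lcp shared
  1: (19,5) 1 'a'
  2: (5,8) 3 'aab'
  3: (8,15) 2 'aa'
  4: (15,6) 1 'a'
  5: (6,12) 2 'ab'
  6: (12,9) 4 'abca'
  7: (9,16) 1 'a'
  8: (16,18) 0 ''
  9: (18,4) 2 'ba'
  10: (4,7) 4 'baab'
  11: (7,3) 1 'b'
  12: (3,2) 2 'bb'
  13: (2,1) 3 'bbb'
  14: (1,13) 1 'b'
  15: (13,10) 3 'bca'
  16: (10,14) 0 ''
  17: (14,11) 2 'ca'
  18: (11,17) 1 'c'
  19: (17,0) 2 'cb'

[0, 1, 3, 2, 1, 2, 4, 1, 0, 2, 4, 1, 2, 3, 1, 3, 0, 2, 1, 2]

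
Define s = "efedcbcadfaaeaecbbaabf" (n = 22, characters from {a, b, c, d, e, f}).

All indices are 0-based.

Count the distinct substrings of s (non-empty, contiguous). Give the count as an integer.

sorted suffixes:
  #0 SA[0]=18  'aabf'
  #1 SA[1]=10  'aaeaecbbaabf'
  #2 SA[2]=19  'abf'
  #3 SA[3]=7  'adfaaeaecbbaabf'
  #4 SA[4]=11  'aeaecbbaabf'
  #5 SA[5]=13  'aecbbaabf'
  #6 SA[6]=17  'baabf'
  #7 SA[7]=16  'bbaabf'
  #8 SA[8]=5  'bcadfaaeaecbbaabf'
  #9 SA[9]=20  'bf'
  #10 SA[10]=6  'cadfaaeaecbbaabf'
  #11 SA[11]=15  'cbbaabf'
  #12 SA[12]=4  'cbcadfaaeaecbbaabf'
  #13 SA[13]=3  'dcbcadfaaeaecbbaabf'
  #14 SA[14]=8  'dfaaeaecbbaabf'
  #15 SA[15]=12  'eaecbbaabf'
  #16 SA[16]=14  'ecbbaabf'
  #17 SA[17]=2  'edcbcadfaaeaecbbaabf'
  #18 SA[18]=0  'efedcbcadfaaeaecbbaabf'
  #19 SA[19]=21  'f'
  #20 SA[20]=9  'faaeaecbbaabf'
  #21 SA[21]=1  'fedcbcadfaaeaecbbaabf'

SA = [18, 10, 19, 7, 11, 13, 17, 16, 5, 20, 6, 15, 4, 3, 8, 12, 14, 2, 0, 21, 9, 1]
[i] adj suffixes → lcp
  [1] 18/10 → 2 ('aa')
  [2] 10/19 → 1 ('a')
  [3] 19/7 → 1 ('a')
  [4] 7/11 → 1 ('a')
  [5] 11/13 → 2 ('ae')
  [6] 13/17 → 0 ('')
  [7] 17/16 → 1 ('b')
  [8] 16/5 → 1 ('b')
  [9] 5/20 → 1 ('b')
  [10] 20/6 → 0 ('')
  [11] 6/15 → 1 ('c')
  [12] 15/4 → 2 ('cb')
  [13] 4/3 → 0 ('')
  [14] 3/8 → 1 ('d')
  [15] 8/12 → 0 ('')
  [16] 12/14 → 1 ('e')
  [17] 14/2 → 1 ('e')
  [18] 2/0 → 1 ('e')
  [19] 0/21 → 0 ('')
  [20] 21/9 → 1 ('f')
  [21] 9/1 → 1 ('f')

n(n+1)/2 = 22·23/2 = 253
Σ LCP = 0 + 2 + 1 + 1 + 1 + 2 + 0 + 1 + 1 + 1 + 0 + 1 + 2 + 0 + 1 + 0 + 1 + 1 + 1 + 0 + 1 + 1 = 19
distinct = 253 − 19 = 234

234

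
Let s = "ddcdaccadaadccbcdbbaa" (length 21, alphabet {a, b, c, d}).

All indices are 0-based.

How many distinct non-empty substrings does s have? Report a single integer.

208

rank | idx | suffix
   0 |  20 | a
   1 |  19 | aa
   2 |   9 | aadccbcdbbaa
   3 |   4 | accadaadccbcdbbaa
   4 |   7 | adaadccbcdbbaa
   5 |  10 | adccbcdbbaa
   6 |  18 | baa
   7 |  17 | bbaa
   8 |  14 | bcdbbaa
   9 |   6 | cadaadccbcdbbaa
  10 |  13 | cbcdbbaa
  11 |   5 | ccadaadccbcdbbaa
  12 |  12 | ccbcdbbaa
  13 |   2 | cdaccadaadccbcdbbaa
  14 |  15 | cdbbaa
  15 |   8 | daadccbcdbbaa
  16 |   3 | daccadaadccbcdbbaa
  17 |  16 | dbbaa
  18 |  11 | dccbcdbbaa
  19 |   1 | dcdaccadaadccbcdbbaa
  20 |   0 | ddcdaccadaadccbcdbbaa

SA = [20, 19, 9, 4, 7, 10, 18, 17, 14, 6, 13, 5, 12, 2, 15, 8, 3, 16, 11, 1, 0]
i: (SA[i-1],SA[i]) lcp shared
  1: (20,19) 1 'a'
  2: (19,9) 2 'aa'
  3: (9,4) 1 'a'
  4: (4,7) 1 'a'
  5: (7,10) 2 'ad'
  6: (10,18) 0 ''
  7: (18,17) 1 'b'
  8: (17,14) 1 'b'
  9: (14,6) 0 ''
  10: (6,13) 1 'c'
  11: (13,5) 1 'c'
  12: (5,12) 2 'cc'
  13: (12,2) 1 'c'
  14: (2,15) 2 'cd'
  15: (15,8) 0 ''
  16: (8,3) 2 'da'
  17: (3,16) 1 'd'
  18: (16,11) 1 'd'
  19: (11,1) 2 'dc'
  20: (1,0) 1 'd'

n(n+1)/2 = 21·22/2 = 231
Σ LCP = 0 + 1 + 2 + 1 + 1 + 2 + 0 + 1 + 1 + 0 + 1 + 1 + 2 + 1 + 2 + 0 + 2 + 1 + 1 + 2 + 1 = 23
distinct = 231 − 23 = 208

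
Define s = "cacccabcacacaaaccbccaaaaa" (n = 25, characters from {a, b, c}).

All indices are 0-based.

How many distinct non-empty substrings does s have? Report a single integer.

274

sorted suffixes:
  #0 SA[0]=24  'a'
  #1 SA[1]=23  'aa'
  #2 SA[2]=22  'aaa'
  #3 SA[3]=21  'aaaa'
  #4 SA[4]=20  'aaaaa'
  #5 SA[5]=12  'aaaccbccaaaaa'
  #6 SA[6]=13  'aaccbccaaaaa'
  #7 SA[7]=5  'abcacacaaaccbccaaaaa'
  #8 SA[8]=10  'acaaaccbccaaaaa'
  #9 SA[9]=8  'acacaaaccbccaaaaa'
  #10 SA[10]=14  'accbccaaaaa'
  #11 SA[11]=1  'acccabcacacaaaccbccaaaaa'
  #12 SA[12]=6  'bcacacaaaccbccaaaaa'
  #13 SA[13]=17  'bccaaaaa'
  #14 SA[14]=19  'caaaaa'
  #15 SA[15]=11  'caaaccbccaaaaa'
  #16 SA[16]=4  'cabcacacaaaccbccaaaaa'
  #17 SA[17]=9  'cacaaaccbccaaaaa'
  #18 SA[18]=7  'cacacaaaccbccaaaaa'
  #19 SA[19]=0  'cacccabcacacaaaccbccaaaaa'
  #20 SA[20]=16  'cbccaaaaa'
  #21 SA[21]=18  'ccaaaaa'
  #22 SA[22]=3  'ccabcacacaaaccbccaaaaa'
  #23 SA[23]=15  'ccbccaaaaa'
  #24 SA[24]=2  'cccabcacacaaaccbccaaaaa'

SA = [24, 23, 22, 21, 20, 12, 13, 5, 10, 8, 14, 1, 6, 17, 19, 11, 4, 9, 7, 0, 16, 18, 3, 15, 2]
i: (SA[i-1],SA[i]) lcp shared
  1: (24,23) 1 'a'
  2: (23,22) 2 'aa'
  3: (22,21) 3 'aaa'
  4: (21,20) 4 'aaaa'
  5: (20,12) 3 'aaa'
  6: (12,13) 2 'aa'
  7: (13,5) 1 'a'
  8: (5,10) 1 'a'
  9: (10,8) 3 'aca'
  10: (8,14) 2 'ac'
  11: (14,1) 3 'acc'
  12: (1,6) 0 ''
  13: (6,17) 2 'bc'
  14: (17,19) 0 ''
  15: (19,11) 4 'caaa'
  16: (11,4) 2 'ca'
  17: (4,9) 2 'ca'
  18: (9,7) 4 'caca'
  19: (7,0) 3 'cac'
  20: (0,16) 1 'c'
  21: (16,18) 1 'c'
  22: (18,3) 3 'cca'
  23: (3,15) 2 'cc'
  24: (15,2) 2 'cc'

n(n+1)/2 = 25·26/2 = 325
Σ LCP = 0 + 1 + 2 + 3 + 4 + 3 + 2 + 1 + 1 + 3 + 2 + 3 + 0 + 2 + 0 + 4 + 2 + 2 + 4 + 3 + 1 + 1 + 3 + 2 + 2 = 51
distinct = 325 − 51 = 274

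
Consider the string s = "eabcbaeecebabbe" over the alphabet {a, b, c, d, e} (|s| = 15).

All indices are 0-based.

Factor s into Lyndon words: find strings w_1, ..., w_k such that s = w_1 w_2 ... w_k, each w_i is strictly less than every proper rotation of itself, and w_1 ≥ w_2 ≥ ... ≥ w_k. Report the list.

["e", "abcbaeeceb", "abbe"]

emit factor 1: 'e' (i=0, period=1)
emit factor 2: 'abcbaeeceb' (i=1, period=10)
emit factor 3: 'abbe' (i=11, period=4)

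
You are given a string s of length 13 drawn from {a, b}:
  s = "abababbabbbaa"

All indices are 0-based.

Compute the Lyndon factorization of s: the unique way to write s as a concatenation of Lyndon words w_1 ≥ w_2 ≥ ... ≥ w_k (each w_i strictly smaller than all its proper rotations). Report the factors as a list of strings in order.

emit factor 1: 'abababbabbb' (i=0, period=11)
emit factor 2: 'a' (i=11, period=1)
emit factor 3: 'a' (i=12, period=1)

["abababbabbb", "a", "a"]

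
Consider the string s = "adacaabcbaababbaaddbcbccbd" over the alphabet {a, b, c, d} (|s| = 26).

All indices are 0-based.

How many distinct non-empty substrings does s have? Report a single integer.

315

rank→(start, suffix):
  0 → (9, 'aababbaaddbcbccbd')
  1 → (4, 'aabcbaababbaaddbcbccbd')
  2 → (15, 'aaddbcbccbd')
  3 → (10, 'ababbaaddbcbccbd')
  4 → (12, 'abbaaddbcbccbd')
  5 → (5, 'abcbaababbaaddbcbccbd')
  6 → (2, 'acaabcbaababbaaddbcbccbd')
  7 → (0, 'adacaabcbaababbaaddbcbccbd')
  8 → (16, 'addbcbccbd')
  9 → (8, 'baababbaaddbcbccbd')
  10 → (14, 'baaddbcbccbd')
  11 → (11, 'babbaaddbcbccbd')
  12 → (13, 'bbaaddbcbccbd')
  13 → (6, 'bcbaababbaaddbcbccbd')
  14 → (19, 'bcbccbd')
  15 → (21, 'bccbd')
  16 → (24, 'bd')
  17 → (3, 'caabcbaababbaaddbcbccbd')
  18 → (7, 'cbaababbaaddbcbccbd')
  19 → (20, 'cbccbd')
  20 → (23, 'cbd')
  21 → (22, 'ccbd')
  22 → (25, 'd')
  23 → (1, 'dacaabcbaababbaaddbcbccbd')
  24 → (18, 'dbcbccbd')
  25 → (17, 'ddbcbccbd')

SA = [9, 4, 15, 10, 12, 5, 2, 0, 16, 8, 14, 11, 13, 6, 19, 21, 24, 3, 7, 20, 23, 22, 25, 1, 18, 17]
i: (SA[i-1],SA[i]) lcp shared
  1: (9,4) 3 'aab'
  2: (4,15) 2 'aa'
  3: (15,10) 1 'a'
  4: (10,12) 2 'ab'
  5: (12,5) 2 'ab'
  6: (5,2) 1 'a'
  7: (2,0) 1 'a'
  8: (0,16) 2 'ad'
  9: (16,8) 0 ''
  10: (8,14) 3 'baa'
  11: (14,11) 2 'ba'
  12: (11,13) 1 'b'
  13: (13,6) 1 'b'
  14: (6,19) 3 'bcb'
  15: (19,21) 2 'bc'
  16: (21,24) 1 'b'
  17: (24,3) 0 ''
  18: (3,7) 1 'c'
  19: (7,20) 2 'cb'
  20: (20,23) 2 'cb'
  21: (23,22) 1 'c'
  22: (22,25) 0 ''
  23: (25,1) 1 'd'
  24: (1,18) 1 'd'
  25: (18,17) 1 'd'

n(n+1)/2 = 26·27/2 = 351
Σ LCP = 0 + 3 + 2 + 1 + 2 + 2 + 1 + 1 + 2 + 0 + 3 + 2 + 1 + 1 + 3 + 2 + 1 + 0 + 1 + 2 + 2 + 1 + 0 + 1 + 1 + 1 = 36
distinct = 351 − 36 = 315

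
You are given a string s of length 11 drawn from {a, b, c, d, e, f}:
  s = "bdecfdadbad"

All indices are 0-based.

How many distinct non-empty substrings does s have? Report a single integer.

60

rank | idx | suffix
   0 |   9 | ad
   1 |   6 | adbad
   2 |   8 | bad
   3 |   0 | bdecfdadbad
   4 |   3 | cfdadbad
   5 |  10 | d
   6 |   5 | dadbad
   7 |   7 | dbad
   8 |   1 | decfdadbad
   9 |   2 | ecfdadbad
  10 |   4 | fdadbad

SA = [9, 6, 8, 0, 3, 10, 5, 7, 1, 2, 4]
i: (SA[i-1],SA[i]) lcp shared
  1: (9,6) 2 'ad'
  2: (6,8) 0 ''
  3: (8,0) 1 'b'
  4: (0,3) 0 ''
  5: (3,10) 0 ''
  6: (10,5) 1 'd'
  7: (5,7) 1 'd'
  8: (7,1) 1 'd'
  9: (1,2) 0 ''
  10: (2,4) 0 ''

n(n+1)/2 = 11·12/2 = 66
Σ LCP = 0 + 2 + 0 + 1 + 0 + 0 + 1 + 1 + 1 + 0 + 0 = 6
distinct = 66 − 6 = 60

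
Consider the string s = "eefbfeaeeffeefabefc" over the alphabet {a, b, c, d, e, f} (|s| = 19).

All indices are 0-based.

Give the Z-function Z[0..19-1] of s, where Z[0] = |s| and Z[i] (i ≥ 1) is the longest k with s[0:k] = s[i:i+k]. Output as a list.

Z[0]=19
i=1: fresh scan; Z[1]=1 grow→box=[1,2)
i=2: fresh scan; Z[2]=0
i=3: fresh scan; Z[3]=0
i=4: fresh scan; Z[4]=0
i=5: fresh scan; Z[5]=1 grow→box=[5,6)
i=6: fresh scan; Z[6]=0
i=7: fresh scan; Z[7]=3 grow→box=[7,10)
i=8: min(r-i=2, Z[1]=1)=1; Z[8]=1
i=9: min(r-i=1, Z[2]=0)=0; Z[9]=0
i=10: fresh scan; Z[10]=0
i=11: fresh scan; Z[11]=3 grow→box=[11,14)
i=12: min(r-i=2, Z[1]=1)=1; Z[12]=1
i=13: min(r-i=1, Z[2]=0)=0; Z[13]=0
i=14: fresh scan; Z[14]=0
i=15: fresh scan; Z[15]=0
i=16: fresh scan; Z[16]=1 grow→box=[16,17)
i=17: fresh scan; Z[17]=0
i=18: fresh scan; Z[18]=0

[19, 1, 0, 0, 0, 1, 0, 3, 1, 0, 0, 3, 1, 0, 0, 0, 1, 0, 0]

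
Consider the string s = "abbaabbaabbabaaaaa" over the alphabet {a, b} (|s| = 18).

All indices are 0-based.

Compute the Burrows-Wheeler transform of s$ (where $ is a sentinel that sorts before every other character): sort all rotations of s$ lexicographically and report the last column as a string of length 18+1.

rank  rotation             last
    0  $abbaabbaabbabaaaaa  a
    1  a$abbaabbaabbabaaaa  a
    2  aa$abbaabbaabbabaaa  a
    3  aaa$abbaabbaabbabaa  a
    4  aaaa$abbaabbaabbaba  a
    5  aaaaa$abbaabbaabbab  b
    6  aabbaabbabaaaaa$abb  b
    7  aabbabaaaaa$abbaabb  b
    8  abaaaaa$abbaabbaabb  b
    9  abbaabbaabbabaaaaa$  $
   10  abbaabbabaaaaa$abba  a
   11  abbabaaaaa$abbaabba  a
   12  baaaaa$abbaabbaabba  a
   13  baabbaabbabaaaaa$ab  b
   14  baabbabaaaaa$abbaab  b
   15  babaaaaa$abbaabbaab  b
   16  bbaabbaabbabaaaaa$a  a
   17  bbaabbabaaaaa$abbaa  a
   18  bbabaaaaa$abbaabbaa  a

aaaaabbbb$aaabbbaaa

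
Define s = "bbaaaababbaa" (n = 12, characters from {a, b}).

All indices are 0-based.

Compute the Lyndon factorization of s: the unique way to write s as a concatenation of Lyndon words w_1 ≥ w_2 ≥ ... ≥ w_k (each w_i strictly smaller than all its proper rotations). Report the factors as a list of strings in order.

["b", "b", "aaaababb", "a", "a"]

emit factor 1: 'b' (i=0, period=1)
emit factor 2: 'b' (i=1, period=1)
emit factor 3: 'aaaababb' (i=2, period=8)
emit factor 4: 'a' (i=10, period=1)
emit factor 5: 'a' (i=11, period=1)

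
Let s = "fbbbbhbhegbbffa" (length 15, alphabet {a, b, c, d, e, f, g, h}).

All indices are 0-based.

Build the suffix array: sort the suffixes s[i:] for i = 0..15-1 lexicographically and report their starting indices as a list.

[14, 1, 2, 10, 3, 11, 4, 6, 8, 13, 0, 12, 9, 5, 7]

rank | idx | suffix
   0 |  14 | a
   1 |   1 | bbbbhbhegbbffa
   2 |   2 | bbbhbhegbbffa
   3 |  10 | bbffa
   4 |   3 | bbhbhegbbffa
   5 |  11 | bffa
   6 |   4 | bhbhegbbffa
   7 |   6 | bhegbbffa
   8 |   8 | egbbffa
   9 |  13 | fa
  10 |   0 | fbbbbhbhegbbffa
  11 |  12 | ffa
  12 |   9 | gbbffa
  13 |   5 | hbhegbbffa
  14 |   7 | hegbbffa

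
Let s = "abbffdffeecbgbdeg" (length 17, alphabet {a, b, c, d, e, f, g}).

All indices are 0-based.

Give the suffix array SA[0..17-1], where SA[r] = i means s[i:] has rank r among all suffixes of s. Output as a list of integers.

rank | idx | suffix
   0 |   0 | abbffdffeecbgbdeg
   1 |   1 | bbffdffeecbgbdeg
   2 |  13 | bdeg
   3 |   2 | bffdffeecbgbdeg
   4 |  11 | bgbdeg
   5 |  10 | cbgbdeg
   6 |  14 | deg
   7 |   5 | dffeecbgbdeg
   8 |   9 | ecbgbdeg
   9 |   8 | eecbgbdeg
  10 |  15 | eg
  11 |   4 | fdffeecbgbdeg
  12 |   7 | feecbgbdeg
  13 |   3 | ffdffeecbgbdeg
  14 |   6 | ffeecbgbdeg
  15 |  16 | g
  16 |  12 | gbdeg

[0, 1, 13, 2, 11, 10, 14, 5, 9, 8, 15, 4, 7, 3, 6, 16, 12]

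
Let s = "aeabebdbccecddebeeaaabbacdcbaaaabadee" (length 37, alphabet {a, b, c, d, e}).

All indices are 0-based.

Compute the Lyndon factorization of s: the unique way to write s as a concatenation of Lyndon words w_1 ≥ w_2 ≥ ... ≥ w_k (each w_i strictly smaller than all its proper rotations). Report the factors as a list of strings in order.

["ae", "abebdbccecddebee", "aaabbacdcb", "aaaabadee"]

emit factor 1: 'ae' (i=0, period=2)
emit factor 2: 'abebdbccecddebee' (i=2, period=16)
emit factor 3: 'aaabbacdcb' (i=18, period=10)
emit factor 4: 'aaaabadee' (i=28, period=9)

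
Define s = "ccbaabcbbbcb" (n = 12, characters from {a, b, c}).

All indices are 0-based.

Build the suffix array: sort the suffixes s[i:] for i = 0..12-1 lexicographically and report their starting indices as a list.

[3, 4, 11, 2, 7, 8, 9, 5, 10, 1, 6, 0]

rank | idx | suffix
   0 |   3 | aabcbbbcb
   1 |   4 | abcbbbcb
   2 |  11 | b
   3 |   2 | baabcbbbcb
   4 |   7 | bbbcb
   5 |   8 | bbcb
   6 |   9 | bcb
   7 |   5 | bcbbbcb
   8 |  10 | cb
   9 |   1 | cbaabcbbbcb
  10 |   6 | cbbbcb
  11 |   0 | ccbaabcbbbcb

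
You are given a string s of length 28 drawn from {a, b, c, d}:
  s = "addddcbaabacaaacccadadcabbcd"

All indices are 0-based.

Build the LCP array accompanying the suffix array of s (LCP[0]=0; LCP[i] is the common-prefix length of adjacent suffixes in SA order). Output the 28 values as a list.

[0, 2, 2, 1, 2, 1, 2, 1, 2, 2, 0, 2, 1, 1, 0, 2, 2, 1, 1, 2, 1, 0, 1, 1, 2, 1, 2, 3]

sorted suffixes:
  #0 SA[0]=12  'aaacccadadcabbcd'
  #1 SA[1]=7  'aabacaaacccadadcabbcd'
  #2 SA[2]=13  'aacccadadcabbcd'
  #3 SA[3]=8  'abacaaacccadadcabbcd'
  #4 SA[4]=23  'abbcd'
  #5 SA[5]=10  'acaaacccadadcabbcd'
  #6 SA[6]=14  'acccadadcabbcd'
  #7 SA[7]=18  'adadcabbcd'
  #8 SA[8]=20  'adcabbcd'
  #9 SA[9]=0  'addddcbaabacaaacccadadcabbcd'
  #10 SA[10]=6  'baabacaaacccadadcabbcd'
  #11 SA[11]=9  'bacaaacccadadcabbcd'
  #12 SA[12]=24  'bbcd'
  #13 SA[13]=25  'bcd'
  #14 SA[14]=11  'caaacccadadcabbcd'
  #15 SA[15]=22  'cabbcd'
  #16 SA[16]=17  'cadadcabbcd'
  #17 SA[17]=5  'cbaabacaaacccadadcabbcd'
  #18 SA[18]=16  'ccadadcabbcd'
  #19 SA[19]=15  'cccadadcabbcd'
  #20 SA[20]=26  'cd'
  #21 SA[21]=27  'd'
  #22 SA[22]=19  'dadcabbcd'
  #23 SA[23]=21  'dcabbcd'
  #24 SA[24]=4  'dcbaabacaaacccadadcabbcd'
  #25 SA[25]=3  'ddcbaabacaaacccadadcabbcd'
  #26 SA[26]=2  'dddcbaabacaaacccadadcabbcd'
  #27 SA[27]=1  'ddddcbaabacaaacccadadcabbcd'

SA = [12, 7, 13, 8, 23, 10, 14, 18, 20, 0, 6, 9, 24, 25, 11, 22, 17, 5, 16, 15, 26, 27, 19, 21, 4, 3, 2, 1]
[i] adj suffixes → lcp
  [1] 12/7 → 2 ('aa')
  [2] 7/13 → 2 ('aa')
  [3] 13/8 → 1 ('a')
  [4] 8/23 → 2 ('ab')
  [5] 23/10 → 1 ('a')
  [6] 10/14 → 2 ('ac')
  [7] 14/18 → 1 ('a')
  [8] 18/20 → 2 ('ad')
  [9] 20/0 → 2 ('ad')
  [10] 0/6 → 0 ('')
  [11] 6/9 → 2 ('ba')
  [12] 9/24 → 1 ('b')
  [13] 24/25 → 1 ('b')
  [14] 25/11 → 0 ('')
  [15] 11/22 → 2 ('ca')
  [16] 22/17 → 2 ('ca')
  [17] 17/5 → 1 ('c')
  [18] 5/16 → 1 ('c')
  [19] 16/15 → 2 ('cc')
  [20] 15/26 → 1 ('c')
  [21] 26/27 → 0 ('')
  [22] 27/19 → 1 ('d')
  [23] 19/21 → 1 ('d')
  [24] 21/4 → 2 ('dc')
  [25] 4/3 → 1 ('d')
  [26] 3/2 → 2 ('dd')
  [27] 2/1 → 3 ('ddd')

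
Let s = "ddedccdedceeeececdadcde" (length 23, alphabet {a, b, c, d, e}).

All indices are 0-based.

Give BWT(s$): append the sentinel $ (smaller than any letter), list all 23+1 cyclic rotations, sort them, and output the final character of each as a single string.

rank  rotation                  last
    0  $ddedccdedceeeececdadcde  e
    1  adcde$ddedccdedceeeececd  d
    2  ccdedceeeececdadcde$dded  d
    3  cdadcde$ddedccdedceeeece  e
    4  cde$ddedccdedceeeececdad  d
    5  cdedceeeececdadcde$ddedc  c
    6  cecdadcde$ddedccdedceeee  e
    7  ceeeececdadcde$ddedccded  d
    8  dadcde$ddedccdedceeeecec  c
    9  dccdedceeeececdadcde$dde  e
   10  dcde$ddedccdedceeeececda  a
   11  dceeeececdadcde$ddedccde  e
   12  ddedccdedceeeececdadcde$  $
   13  de$ddedccdedceeeececdadc  c
   14  dedccdedceeeececdadcde$d  d
   15  dedceeeececdadcde$ddedcc  c
   16  e$ddedccdedceeeececdadcd  d
   17  ecdadcde$ddedccdedceeeec  c
   18  ececdadcde$ddedccdedceee  e
   19  edccdedceeeececdadcde$dd  d
   20  edceeeececdadcde$ddedccd  d
   21  eececdadcde$ddedccdedcee  e
   22  eeececdadcde$ddedccdedce  e
   23  eeeececdadcde$ddedccdedc  c

eddedcedceae$cdcdceddeec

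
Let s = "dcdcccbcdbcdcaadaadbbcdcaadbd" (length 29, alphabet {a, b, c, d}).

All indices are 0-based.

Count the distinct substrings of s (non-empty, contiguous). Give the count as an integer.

374

rank→(start, suffix):
  0 → (13, 'aadaadbbcdcaadbd')
  1 → (16, 'aadbbcdcaadbd')
  2 → (24, 'aadbd')
  3 → (14, 'adaadbbcdcaadbd')
  4 → (17, 'adbbcdcaadbd')
  5 → (25, 'adbd')
  6 → (19, 'bbcdcaadbd')
  7 → (6, 'bcdbcdcaadaadbbcdcaadbd')
  8 → (9, 'bcdcaadaadbbcdcaadbd')
  9 → (20, 'bcdcaadbd')
  10 → (27, 'bd')
  11 → (12, 'caadaadbbcdcaadbd')
  12 → (23, 'caadbd')
  13 → (5, 'cbcdbcdcaadaadbbcdcaadbd')
  14 → (4, 'ccbcdbcdcaadaadbbcdcaadbd')
  15 → (3, 'cccbcdbcdcaadaadbbcdcaadbd')
  16 → (7, 'cdbcdcaadaadbbcdcaadbd')
  17 → (10, 'cdcaadaadbbcdcaadbd')
  18 → (21, 'cdcaadbd')
  19 → (1, 'cdcccbcdbcdcaadaadbbcdcaadbd')
  20 → (28, 'd')
  21 → (15, 'daadbbcdcaadbd')
  22 → (18, 'dbbcdcaadbd')
  23 → (8, 'dbcdcaadaadbbcdcaadbd')
  24 → (26, 'dbd')
  25 → (11, 'dcaadaadbbcdcaadbd')
  26 → (22, 'dcaadbd')
  27 → (2, 'dcccbcdbcdcaadaadbbcdcaadbd')
  28 → (0, 'dcdcccbcdbcdcaadaadbbcdcaadbd')

SA = [13, 16, 24, 14, 17, 25, 19, 6, 9, 20, 27, 12, 23, 5, 4, 3, 7, 10, 21, 1, 28, 15, 18, 8, 26, 11, 22, 2, 0]
rank  pair      lcp
   1  s[13:],s[16:]  3  'aad'
   2  s[16:],s[24:]  4  'aadb'
   3  s[24:],s[14:]  1  'a'
   4  s[14:],s[17:]  2  'ad'
   5  s[17:],s[25:]  3  'adb'
   6  s[25:],s[19:]  0  ''
   7  s[19:],s[6:]  1  'b'
   8  s[6:],s[9:]  3  'bcd'
   9  s[9:],s[20:]  7  'bcdcaad'
  10  s[20:],s[27:]  1  'b'
  11  s[27:],s[12:]  0  ''
  12  s[12:],s[23:]  4  'caad'
  13  s[23:],s[5:]  1  'c'
  14  s[5:],s[4:]  1  'c'
  15  s[4:],s[3:]  2  'cc'
  16  s[3:],s[7:]  1  'c'
  17  s[7:],s[10:]  2  'cd'
  18  s[10:],s[21:]  6  'cdcaad'
  19  s[21:],s[1:]  3  'cdc'
  20  s[1:],s[28:]  0  ''
  21  s[28:],s[15:]  1  'd'
  22  s[15:],s[18:]  1  'd'
  23  s[18:],s[8:]  2  'db'
  24  s[8:],s[26:]  2  'db'
  25  s[26:],s[11:]  1  'd'
  26  s[11:],s[22:]  5  'dcaad'
  27  s[22:],s[2:]  2  'dc'
  28  s[2:],s[0:]  2  'dc'

n(n+1)/2 = 29·30/2 = 435
Σ LCP = 0 + 3 + 4 + 1 + 2 + 3 + 0 + 1 + 3 + 7 + 1 + 0 + 4 + 1 + 1 + 2 + 1 + 2 + 6 + 3 + 0 + 1 + 1 + 2 + 2 + 1 + 5 + 2 + 2 = 61
distinct = 435 − 61 = 374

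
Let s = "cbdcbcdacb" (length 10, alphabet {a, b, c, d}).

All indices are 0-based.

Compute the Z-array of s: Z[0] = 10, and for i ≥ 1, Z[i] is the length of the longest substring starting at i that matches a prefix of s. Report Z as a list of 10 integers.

[10, 0, 0, 2, 0, 1, 0, 0, 2, 0]

Z[0]=10
i=1: i≥r, start 0; Z[1]=0
i=2: i≥r, start 0; Z[2]=0
i=3: i≥r, start 0; Z[3]=2 grow→box=[3,5)
i=4: min(r-i=1, Z[1]=0)=0; Z[4]=0
i=5: i≥r, start 0; Z[5]=1 grow→box=[5,6)
i=6: i≥r, start 0; Z[6]=0
i=7: i≥r, start 0; Z[7]=0
i=8: i≥r, start 0; Z[8]=2 grow→box=[8,10)
i=9: min(r-i=1, Z[1]=0)=0; Z[9]=0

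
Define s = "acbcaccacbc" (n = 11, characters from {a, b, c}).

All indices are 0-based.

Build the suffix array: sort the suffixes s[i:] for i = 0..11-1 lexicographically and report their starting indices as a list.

[7, 0, 4, 9, 2, 10, 6, 3, 8, 1, 5]

rank→(start, suffix):
  0 → (7, 'acbc')
  1 → (0, 'acbcaccacbc')
  2 → (4, 'accacbc')
  3 → (9, 'bc')
  4 → (2, 'bcaccacbc')
  5 → (10, 'c')
  6 → (6, 'cacbc')
  7 → (3, 'caccacbc')
  8 → (8, 'cbc')
  9 → (1, 'cbcaccacbc')
  10 → (5, 'ccacbc')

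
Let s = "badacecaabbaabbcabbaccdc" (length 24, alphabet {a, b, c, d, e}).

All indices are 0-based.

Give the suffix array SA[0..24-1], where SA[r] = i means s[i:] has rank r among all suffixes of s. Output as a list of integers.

sorted suffixes:
  #0 SA[0]=7  'aabbaabbcabbaccdc'
  #1 SA[1]=11  'aabbcabbaccdc'
  #2 SA[2]=8  'abbaabbcabbaccdc'
  #3 SA[3]=16  'abbaccdc'
  #4 SA[4]=12  'abbcabbaccdc'
  #5 SA[5]=19  'accdc'
  #6 SA[6]=3  'acecaabbaabbcabbaccdc'
  #7 SA[7]=1  'adacecaabbaabbcabbaccdc'
  #8 SA[8]=10  'baabbcabbaccdc'
  #9 SA[9]=18  'baccdc'
  #10 SA[10]=0  'badacecaabbaabbcabbaccdc'
  #11 SA[11]=9  'bbaabbcabbaccdc'
  #12 SA[12]=17  'bbaccdc'
  #13 SA[13]=13  'bbcabbaccdc'
  #14 SA[14]=14  'bcabbaccdc'
  #15 SA[15]=23  'c'
  #16 SA[16]=6  'caabbaabbcabbaccdc'
  #17 SA[17]=15  'cabbaccdc'
  #18 SA[18]=20  'ccdc'
  #19 SA[19]=21  'cdc'
  #20 SA[20]=4  'cecaabbaabbcabbaccdc'
  #21 SA[21]=2  'dacecaabbaabbcabbaccdc'
  #22 SA[22]=22  'dc'
  #23 SA[23]=5  'ecaabbaabbcabbaccdc'

[7, 11, 8, 16, 12, 19, 3, 1, 10, 18, 0, 9, 17, 13, 14, 23, 6, 15, 20, 21, 4, 2, 22, 5]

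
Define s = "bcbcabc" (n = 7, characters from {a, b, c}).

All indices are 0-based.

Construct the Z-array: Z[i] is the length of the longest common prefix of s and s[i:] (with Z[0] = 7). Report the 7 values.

[7, 0, 2, 0, 0, 2, 0]

Z[0]=7
i=1: fresh scan; Z[1]=0
i=2: fresh scan; Z[2]=2 extend→box=[2,4)
i=3: min(r-i=1, Z[1]=0)=0; Z[3]=0
i=4: fresh scan; Z[4]=0
i=5: fresh scan; Z[5]=2 extend→box=[5,7)
i=6: min(r-i=1, Z[1]=0)=0; Z[6]=0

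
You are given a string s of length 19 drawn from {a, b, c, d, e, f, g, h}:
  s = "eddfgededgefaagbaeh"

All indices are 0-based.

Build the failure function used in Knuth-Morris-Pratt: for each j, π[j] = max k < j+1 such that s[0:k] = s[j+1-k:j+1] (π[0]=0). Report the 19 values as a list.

[0, 0, 0, 0, 0, 1, 2, 1, 2, 0, 1, 0, 0, 0, 0, 0, 0, 1, 0]

π[0] = 0
j=1 s[j]='d': π[1]=0 (border '')
j=2 s[j]='d': π[2]=0 (border '')
j=3 s[j]='f': π[3]=0 (border '')
j=4 s[j]='g': π[4]=0 (border '')
j=5 s[j]='e': π[5]=1 (border 'e')
j=6 s[j]='d': π[6]=2 (border 'ed')
j=7 s[j]='e': k: 2→0; π[7]=1 (border 'e')
j=8 s[j]='d': π[8]=2 (border 'ed')
j=9 s[j]='g': k: 2→0; π[9]=0 (border '')
j=10 s[j]='e': π[10]=1 (border 'e')
j=11 s[j]='f': k: 1→0; π[11]=0 (border '')
j=12 s[j]='a': π[12]=0 (border '')
j=13 s[j]='a': π[13]=0 (border '')
j=14 s[j]='g': π[14]=0 (border '')
j=15 s[j]='b': π[15]=0 (border '')
j=16 s[j]='a': π[16]=0 (border '')
j=17 s[j]='e': π[17]=1 (border 'e')
j=18 s[j]='h': k: 1→0; π[18]=0 (border '')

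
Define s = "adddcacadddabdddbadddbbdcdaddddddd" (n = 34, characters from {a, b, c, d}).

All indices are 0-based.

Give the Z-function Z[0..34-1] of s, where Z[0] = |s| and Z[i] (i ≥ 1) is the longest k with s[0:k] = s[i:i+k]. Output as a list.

Z[0]=34
i=1: i≥r, start 0; Z[1]=0
i=2: i≥r, start 0; Z[2]=0
i=3: i≥r, start 0; Z[3]=0
i=4: i≥r, start 0; Z[4]=0
i=5: i≥r, start 0; Z[5]=1 extend→box=[5,6)
i=6: i≥r, start 0; Z[6]=0
i=7: i≥r, start 0; Z[7]=4 extend→box=[7,11)
i=8: min(r-i=3, Z[1]=0)=0; Z[8]=0
i=9: min(r-i=2, Z[2]=0)=0; Z[9]=0
i=10: min(r-i=1, Z[3]=0)=0; Z[10]=0
i=11: i≥r, start 0; Z[11]=1 extend→box=[11,12)
i=12: i≥r, start 0; Z[12]=0
i=13: i≥r, start 0; Z[13]=0
i=14: i≥r, start 0; Z[14]=0
i=15: i≥r, start 0; Z[15]=0
i=16: i≥r, start 0; Z[16]=0
i=17: i≥r, start 0; Z[17]=4 extend→box=[17,21)
i=18: min(r-i=3, Z[1]=0)=0; Z[18]=0
i=19: min(r-i=2, Z[2]=0)=0; Z[19]=0
i=20: min(r-i=1, Z[3]=0)=0; Z[20]=0
i=21: i≥r, start 0; Z[21]=0
i=22: i≥r, start 0; Z[22]=0
i=23: i≥r, start 0; Z[23]=0
i=24: i≥r, start 0; Z[24]=0
i=25: i≥r, start 0; Z[25]=0
i=26: i≥r, start 0; Z[26]=4 extend→box=[26,30)
i=27: min(r-i=3, Z[1]=0)=0; Z[27]=0
i=28: min(r-i=2, Z[2]=0)=0; Z[28]=0
i=29: min(r-i=1, Z[3]=0)=0; Z[29]=0
i=30: i≥r, start 0; Z[30]=0
i=31: i≥r, start 0; Z[31]=0
i=32: i≥r, start 0; Z[32]=0
i=33: i≥r, start 0; Z[33]=0

[34, 0, 0, 0, 0, 1, 0, 4, 0, 0, 0, 1, 0, 0, 0, 0, 0, 4, 0, 0, 0, 0, 0, 0, 0, 0, 4, 0, 0, 0, 0, 0, 0, 0]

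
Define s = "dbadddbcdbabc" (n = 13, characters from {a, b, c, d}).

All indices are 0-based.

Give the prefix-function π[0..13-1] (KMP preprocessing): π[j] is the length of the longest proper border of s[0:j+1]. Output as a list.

π[0] = 0
j=1 s[j]='b': π[1]=0 (border '')
j=2 s[j]='a': π[2]=0 (border '')
j=3 s[j]='d': π[3]=1 (border 'd')
j=4 s[j]='d': k: 1→0; π[4]=1 (border 'd')
j=5 s[j]='d': k: 1→0; π[5]=1 (border 'd')
j=6 s[j]='b': π[6]=2 (border 'db')
j=7 s[j]='c': k: 2→0; π[7]=0 (border '')
j=8 s[j]='d': π[8]=1 (border 'd')
j=9 s[j]='b': π[9]=2 (border 'db')
j=10 s[j]='a': π[10]=3 (border 'dba')
j=11 s[j]='b': k: 3→0; π[11]=0 (border '')
j=12 s[j]='c': π[12]=0 (border '')

[0, 0, 0, 1, 1, 1, 2, 0, 1, 2, 3, 0, 0]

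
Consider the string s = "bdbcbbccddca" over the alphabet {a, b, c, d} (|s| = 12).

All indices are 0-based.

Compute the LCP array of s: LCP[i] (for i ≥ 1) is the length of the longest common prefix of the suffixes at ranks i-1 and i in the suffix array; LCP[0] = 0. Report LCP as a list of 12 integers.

rank | idx | suffix
   0 |  11 | a
   1 |   4 | bbccddca
   2 |   2 | bcbbccddca
   3 |   5 | bccddca
   4 |   0 | bdbcbbccddca
   5 |  10 | ca
   6 |   3 | cbbccddca
   7 |   6 | ccddca
   8 |   7 | cddca
   9 |   1 | dbcbbccddca
  10 |   9 | dca
  11 |   8 | ddca

SA = [11, 4, 2, 5, 0, 10, 3, 6, 7, 1, 9, 8]
rank  pair      lcp
   1  s[11:],s[4:]  0  ''
   2  s[4:],s[2:]  1  'b'
   3  s[2:],s[5:]  2  'bc'
   4  s[5:],s[0:]  1  'b'
   5  s[0:],s[10:]  0  ''
   6  s[10:],s[3:]  1  'c'
   7  s[3:],s[6:]  1  'c'
   8  s[6:],s[7:]  1  'c'
   9  s[7:],s[1:]  0  ''
  10  s[1:],s[9:]  1  'd'
  11  s[9:],s[8:]  1  'd'

[0, 0, 1, 2, 1, 0, 1, 1, 1, 0, 1, 1]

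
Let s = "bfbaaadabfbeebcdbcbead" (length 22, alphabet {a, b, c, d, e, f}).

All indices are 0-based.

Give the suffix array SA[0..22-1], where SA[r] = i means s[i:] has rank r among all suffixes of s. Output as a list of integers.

[3, 4, 7, 20, 5, 2, 16, 13, 18, 10, 0, 8, 17, 14, 21, 6, 15, 19, 12, 11, 1, 9]

sorted suffixes:
  #0 SA[0]=3  'aaadabfbeebcdbcbead'
  #1 SA[1]=4  'aadabfbeebcdbcbead'
  #2 SA[2]=7  'abfbeebcdbcbead'
  #3 SA[3]=20  'ad'
  #4 SA[4]=5  'adabfbeebcdbcbead'
  #5 SA[5]=2  'baaadabfbeebcdbcbead'
  #6 SA[6]=16  'bcbead'
  #7 SA[7]=13  'bcdbcbead'
  #8 SA[8]=18  'bead'
  #9 SA[9]=10  'beebcdbcbead'
  #10 SA[10]=0  'bfbaaadabfbeebcdbcbead'
  #11 SA[11]=8  'bfbeebcdbcbead'
  #12 SA[12]=17  'cbead'
  #13 SA[13]=14  'cdbcbead'
  #14 SA[14]=21  'd'
  #15 SA[15]=6  'dabfbeebcdbcbead'
  #16 SA[16]=15  'dbcbead'
  #17 SA[17]=19  'ead'
  #18 SA[18]=12  'ebcdbcbead'
  #19 SA[19]=11  'eebcdbcbead'
  #20 SA[20]=1  'fbaaadabfbeebcdbcbead'
  #21 SA[21]=9  'fbeebcdbcbead'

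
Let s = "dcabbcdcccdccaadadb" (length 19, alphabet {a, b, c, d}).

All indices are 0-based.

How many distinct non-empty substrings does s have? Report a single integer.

165

rank→(start, suffix):
  0 → (13, 'aadadb')
  1 → (2, 'abbcdcccdccaadadb')
  2 → (14, 'adadb')
  3 → (16, 'adb')
  4 → (18, 'b')
  5 → (3, 'bbcdcccdccaadadb')
  6 → (4, 'bcdcccdccaadadb')
  7 → (12, 'caadadb')
  8 → (1, 'cabbcdcccdccaadadb')
  9 → (11, 'ccaadadb')
  10 → (7, 'cccdccaadadb')
  11 → (8, 'ccdccaadadb')
  12 → (9, 'cdccaadadb')
  13 → (5, 'cdcccdccaadadb')
  14 → (15, 'dadb')
  15 → (17, 'db')
  16 → (0, 'dcabbcdcccdccaadadb')
  17 → (10, 'dccaadadb')
  18 → (6, 'dcccdccaadadb')

SA = [13, 2, 14, 16, 18, 3, 4, 12, 1, 11, 7, 8, 9, 5, 15, 17, 0, 10, 6]
i: (SA[i-1],SA[i]) lcp shared
  1: (13,2) 1 'a'
  2: (2,14) 1 'a'
  3: (14,16) 2 'ad'
  4: (16,18) 0 ''
  5: (18,3) 1 'b'
  6: (3,4) 1 'b'
  7: (4,12) 0 ''
  8: (12,1) 2 'ca'
  9: (1,11) 1 'c'
  10: (11,7) 2 'cc'
  11: (7,8) 2 'cc'
  12: (8,9) 1 'c'
  13: (9,5) 4 'cdcc'
  14: (5,15) 0 ''
  15: (15,17) 1 'd'
  16: (17,0) 1 'd'
  17: (0,10) 2 'dc'
  18: (10,6) 3 'dcc'

n(n+1)/2 = 19·20/2 = 190
Σ LCP = 0 + 1 + 1 + 2 + 0 + 1 + 1 + 0 + 2 + 1 + 2 + 2 + 1 + 4 + 0 + 1 + 1 + 2 + 3 = 25
distinct = 190 − 25 = 165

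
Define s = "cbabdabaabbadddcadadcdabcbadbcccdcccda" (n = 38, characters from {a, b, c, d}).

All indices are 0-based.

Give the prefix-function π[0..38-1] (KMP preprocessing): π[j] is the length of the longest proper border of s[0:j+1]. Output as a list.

[0, 0, 0, 0, 0, 0, 0, 0, 0, 0, 0, 0, 0, 0, 0, 1, 0, 0, 0, 0, 1, 0, 0, 0, 1, 2, 3, 0, 0, 1, 1, 1, 0, 1, 1, 1, 0, 0]

π[0] = 0
j=1 s[j]='b': π[1]=0 (border '')
j=2 s[j]='a': π[2]=0 (border '')
j=3 s[j]='b': π[3]=0 (border '')
j=4 s[j]='d': π[4]=0 (border '')
j=5 s[j]='a': π[5]=0 (border '')
j=6 s[j]='b': π[6]=0 (border '')
j=7 s[j]='a': π[7]=0 (border '')
j=8 s[j]='a': π[8]=0 (border '')
j=9 s[j]='b': π[9]=0 (border '')
j=10 s[j]='b': π[10]=0 (border '')
j=11 s[j]='a': π[11]=0 (border '')
j=12 s[j]='d': π[12]=0 (border '')
j=13 s[j]='d': π[13]=0 (border '')
j=14 s[j]='d': π[14]=0 (border '')
j=15 s[j]='c': π[15]=1 (border 'c')
j=16 s[j]='a': k: 1→0; π[16]=0 (border '')
j=17 s[j]='d': π[17]=0 (border '')
j=18 s[j]='a': π[18]=0 (border '')
j=19 s[j]='d': π[19]=0 (border '')
j=20 s[j]='c': π[20]=1 (border 'c')
j=21 s[j]='d': k: 1→0; π[21]=0 (border '')
j=22 s[j]='a': π[22]=0 (border '')
j=23 s[j]='b': π[23]=0 (border '')
j=24 s[j]='c': π[24]=1 (border 'c')
j=25 s[j]='b': π[25]=2 (border 'cb')
j=26 s[j]='a': π[26]=3 (border 'cba')
j=27 s[j]='d': k: 3→0; π[27]=0 (border '')
j=28 s[j]='b': π[28]=0 (border '')
j=29 s[j]='c': π[29]=1 (border 'c')
j=30 s[j]='c': k: 1→0; π[30]=1 (border 'c')
j=31 s[j]='c': k: 1→0; π[31]=1 (border 'c')
j=32 s[j]='d': k: 1→0; π[32]=0 (border '')
j=33 s[j]='c': π[33]=1 (border 'c')
j=34 s[j]='c': k: 1→0; π[34]=1 (border 'c')
j=35 s[j]='c': k: 1→0; π[35]=1 (border 'c')
j=36 s[j]='d': k: 1→0; π[36]=0 (border '')
j=37 s[j]='a': π[37]=0 (border '')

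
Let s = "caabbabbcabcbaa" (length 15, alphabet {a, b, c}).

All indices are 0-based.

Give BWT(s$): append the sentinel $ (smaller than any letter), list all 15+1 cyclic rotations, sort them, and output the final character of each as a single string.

rank  rotation          last
    0  $caabbabbcabcbaa  a
    1  a$caabbabbcabcba  a
    2  aa$caabbabbcabcb  b
    3  aabbabbcabcbaa$c  c
    4  abbabbcabcbaa$ca  a
    5  abbcabcbaa$caabb  b
    6  abcbaa$caabbabbc  c
    7  baa$caabbabbcabc  c
    8  babbcabcbaa$caab  b
    9  bbabbcabcbaa$caa  a
   10  bbcabcbaa$caabba  a
   11  bcabcbaa$caabbab  b
   12  bcbaa$caabbabbca  a
   13  caabbabbcabcbaa$  $
   14  cabcbaa$caabbabb  b
   15  cbaa$caabbabbcab  b

aabcabccbaaba$bb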